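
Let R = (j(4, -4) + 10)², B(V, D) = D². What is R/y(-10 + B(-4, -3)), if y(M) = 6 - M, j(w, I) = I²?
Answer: 676/7 ≈ 96.571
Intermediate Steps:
R = 676 (R = ((-4)² + 10)² = (16 + 10)² = 26² = 676)
R/y(-10 + B(-4, -3)) = 676/(6 - (-10 + (-3)²)) = 676/(6 - (-10 + 9)) = 676/(6 - 1*(-1)) = 676/(6 + 1) = 676/7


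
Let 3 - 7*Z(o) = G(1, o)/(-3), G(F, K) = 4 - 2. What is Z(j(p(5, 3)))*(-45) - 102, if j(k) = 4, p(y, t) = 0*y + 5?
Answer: -879/7 ≈ -125.57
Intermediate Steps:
p(y, t) = 5 (p(y, t) = 0 + 5 = 5)
G(F, K) = 2
Z(o) = 11/21 (Z(o) = 3/7 - 2/(7*(-3)) = 3/7 - 2*(-1)/(7*3) = 3/7 - ⅐*(-⅔) = 3/7 + 2/21 = 11/21)
Z(j(p(5, 3)))*(-45) - 102 = (11/21)*(-45) - 102 = -165/7 - 102 = -879/7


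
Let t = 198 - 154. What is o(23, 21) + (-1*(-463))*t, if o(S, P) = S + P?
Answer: 20416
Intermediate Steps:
o(S, P) = P + S
t = 44
o(23, 21) + (-1*(-463))*t = (21 + 23) - 1*(-463)*44 = 44 + 463*44 = 44 + 20372 = 20416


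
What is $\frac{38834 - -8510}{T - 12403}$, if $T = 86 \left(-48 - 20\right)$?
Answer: $- \frac{47344}{18251} \approx -2.594$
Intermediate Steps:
$T = -5848$ ($T = 86 \left(-68\right) = -5848$)
$\frac{38834 - -8510}{T - 12403} = \frac{38834 - -8510}{-5848 - 12403} = \frac{38834 + 8510}{-18251} = 47344 \left(- \frac{1}{18251}\right) = - \frac{47344}{18251}$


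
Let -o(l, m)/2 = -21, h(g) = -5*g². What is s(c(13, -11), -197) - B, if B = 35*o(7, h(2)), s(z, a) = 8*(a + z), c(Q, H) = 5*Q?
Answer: -2526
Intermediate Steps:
o(l, m) = 42 (o(l, m) = -2*(-21) = 42)
s(z, a) = 8*a + 8*z
B = 1470 (B = 35*42 = 1470)
s(c(13, -11), -197) - B = (8*(-197) + 8*(5*13)) - 1*1470 = (-1576 + 8*65) - 1470 = (-1576 + 520) - 1470 = -1056 - 1470 = -2526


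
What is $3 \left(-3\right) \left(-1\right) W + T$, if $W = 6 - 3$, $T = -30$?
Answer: $-3$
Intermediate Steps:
$W = 3$ ($W = 6 - 3 = 3$)
$3 \left(-3\right) \left(-1\right) W + T = 3 \left(-3\right) \left(-1\right) 3 - 30 = \left(-9\right) \left(-1\right) 3 - 30 = 9 \cdot 3 - 30 = 27 - 30 = -3$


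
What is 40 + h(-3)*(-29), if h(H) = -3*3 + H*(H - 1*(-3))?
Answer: 301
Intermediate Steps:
h(H) = -9 + H*(3 + H) (h(H) = -9 + H*(H + 3) = -9 + H*(3 + H))
40 + h(-3)*(-29) = 40 + (-9 + (-3)² + 3*(-3))*(-29) = 40 + (-9 + 9 - 9)*(-29) = 40 - 9*(-29) = 40 + 261 = 301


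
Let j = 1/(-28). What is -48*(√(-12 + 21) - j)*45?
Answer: -45900/7 ≈ -6557.1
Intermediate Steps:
j = -1/28 ≈ -0.035714
-48*(√(-12 + 21) - j)*45 = -48*(√(-12 + 21) - 1*(-1/28))*45 = -48*(√9 + 1/28)*45 = -48*(3 + 1/28)*45 = -48*85/28*45 = -1020/7*45 = -45900/7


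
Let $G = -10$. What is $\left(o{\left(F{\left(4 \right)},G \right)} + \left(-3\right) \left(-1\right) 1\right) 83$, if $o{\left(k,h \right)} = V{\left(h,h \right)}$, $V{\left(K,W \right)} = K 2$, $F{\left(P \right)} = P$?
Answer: $-1411$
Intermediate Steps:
$V{\left(K,W \right)} = 2 K$
$o{\left(k,h \right)} = 2 h$
$\left(o{\left(F{\left(4 \right)},G \right)} + \left(-3\right) \left(-1\right) 1\right) 83 = \left(2 \left(-10\right) + \left(-3\right) \left(-1\right) 1\right) 83 = \left(-20 + 3 \cdot 1\right) 83 = \left(-20 + 3\right) 83 = \left(-17\right) 83 = -1411$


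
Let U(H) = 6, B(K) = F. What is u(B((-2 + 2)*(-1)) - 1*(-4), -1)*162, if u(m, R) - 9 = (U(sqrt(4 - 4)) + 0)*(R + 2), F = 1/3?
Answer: 2430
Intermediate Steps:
F = 1/3 ≈ 0.33333
B(K) = 1/3
u(m, R) = 21 + 6*R (u(m, R) = 9 + (6 + 0)*(R + 2) = 9 + 6*(2 + R) = 9 + (12 + 6*R) = 21 + 6*R)
u(B((-2 + 2)*(-1)) - 1*(-4), -1)*162 = (21 + 6*(-1))*162 = (21 - 6)*162 = 15*162 = 2430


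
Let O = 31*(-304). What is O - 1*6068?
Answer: -15492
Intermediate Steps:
O = -9424
O - 1*6068 = -9424 - 1*6068 = -9424 - 6068 = -15492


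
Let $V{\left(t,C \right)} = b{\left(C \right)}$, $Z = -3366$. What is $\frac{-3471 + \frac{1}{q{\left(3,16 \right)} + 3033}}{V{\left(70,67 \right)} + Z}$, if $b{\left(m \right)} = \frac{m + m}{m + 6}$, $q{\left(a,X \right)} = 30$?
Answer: $\frac{97014007}{94027974} \approx 1.0318$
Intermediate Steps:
$b{\left(m \right)} = \frac{2 m}{6 + m}$
$V{\left(t,C \right)} = \frac{2 C}{6 + C}$
$\frac{-3471 + \frac{1}{q{\left(3,16 \right)} + 3033}}{V{\left(70,67 \right)} + Z} = \frac{-3471 + \frac{1}{30 + 3033}}{2 \cdot 67 \frac{1}{6 + 67} - 3366} = \frac{-3471 + \frac{1}{3063}}{2 \cdot 67 \cdot \frac{1}{73} - 3366} = - \frac{10631672}{3063 \left(\frac{134}{73} - 3366\right)} = - \frac{10631672}{3063 \left(- \frac{245584}{73}\right)} = \left(- \frac{10631672}{3063}\right) \left(- \frac{73}{245584}\right) = \frac{97014007}{94027974}$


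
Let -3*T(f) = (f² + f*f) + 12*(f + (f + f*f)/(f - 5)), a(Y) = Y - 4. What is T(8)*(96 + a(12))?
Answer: -53248/3 ≈ -17749.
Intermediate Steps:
a(Y) = -4 + Y
T(f) = -4*f - 2*f²/3 - 4*(f + f²)/(-5 + f) (T(f) = -((f² + f*f) + 12*(f + (f + f*f)/(f - 5)))/3 = -((f² + f²) + 12*(f + (f + f²)/(-5 + f)))/3 = -(2*f² + 12*(f + (f + f²)/(-5 + f)))/3 = -(2*f² + (12*f + 12*(f + f²)/(-5 + f)))/3 = -(2*f² + 12*f + 12*(f + f²)/(-5 + f))/3 = -4*f - 2*f²/3 - 4*(f + f²)/(-5 + f))
T(8)*(96 + a(12)) = ((⅔)*8*(24 - 1*8² - 7*8)/(-5 + 8))*(96 + (-4 + 12)) = ((⅔)*8*(24 - 1*64 - 56)/3)*(96 + 8) = ((⅔)*8*(⅓)*(24 - 64 - 56))*104 = ((⅔)*8*(⅓)*(-96))*104 = -512/3*104 = -53248/3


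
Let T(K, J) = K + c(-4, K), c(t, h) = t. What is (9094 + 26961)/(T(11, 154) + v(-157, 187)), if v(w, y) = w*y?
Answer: -36055/29352 ≈ -1.2284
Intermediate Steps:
T(K, J) = -4 + K (T(K, J) = K - 4 = -4 + K)
(9094 + 26961)/(T(11, 154) + v(-157, 187)) = (9094 + 26961)/((-4 + 11) - 157*187) = 36055/(7 - 29359) = 36055/(-29352) = 36055*(-1/29352) = -36055/29352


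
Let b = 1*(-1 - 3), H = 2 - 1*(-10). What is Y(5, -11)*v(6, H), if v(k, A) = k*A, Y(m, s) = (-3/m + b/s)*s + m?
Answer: 2736/5 ≈ 547.20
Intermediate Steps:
H = 12 (H = 2 + 10 = 12)
b = -4 (b = 1*(-4) = -4)
Y(m, s) = m + s*(-4/s - 3/m) (Y(m, s) = (-3/m - 4/s)*s + m = (-4/s - 3/m)*s + m = s*(-4/s - 3/m) + m = m + s*(-4/s - 3/m))
v(k, A) = A*k
Y(5, -11)*v(6, H) = (-4 + 5 - 3*(-11)/5)*(12*6) = (-4 + 5 - 3*(-11)*⅕)*72 = (-4 + 5 + 33/5)*72 = (38/5)*72 = 2736/5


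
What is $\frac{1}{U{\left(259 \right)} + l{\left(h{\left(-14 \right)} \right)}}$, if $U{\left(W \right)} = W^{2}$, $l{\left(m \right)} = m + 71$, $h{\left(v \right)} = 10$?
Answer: $\frac{1}{67162} \approx 1.4889 \cdot 10^{-5}$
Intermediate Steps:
$l{\left(m \right)} = 71 + m$
$\frac{1}{U{\left(259 \right)} + l{\left(h{\left(-14 \right)} \right)}} = \frac{1}{259^{2} + \left(71 + 10\right)} = \frac{1}{67081 + 81} = \frac{1}{67162}$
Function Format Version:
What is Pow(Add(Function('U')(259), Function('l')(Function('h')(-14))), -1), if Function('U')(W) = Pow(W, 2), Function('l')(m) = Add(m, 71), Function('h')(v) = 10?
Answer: Rational(1, 67162) ≈ 1.4889e-5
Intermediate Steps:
Function('l')(m) = Add(71, m)
Pow(Add(Function('U')(259), Function('l')(Function('h')(-14))), -1) = Pow(Add(Pow(259, 2), Add(71, 10)), -1) = Pow(Add(67081, 81), -1) = Pow(67162, -1) = Rational(1, 67162)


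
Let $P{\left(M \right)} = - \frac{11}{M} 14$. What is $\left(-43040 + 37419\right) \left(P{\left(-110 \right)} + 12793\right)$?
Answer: $- \frac{359586612}{5} \approx -7.1917 \cdot 10^{7}$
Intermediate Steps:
$P{\left(M \right)} = - \frac{154}{M}$
$\left(-43040 + 37419\right) \left(P{\left(-110 \right)} + 12793\right) = \left(-43040 + 37419\right) \left(- \frac{154}{-110} + 12793\right) = - 5621 \left(\left(-154\right) \left(- \frac{1}{110}\right) + 12793\right) = - 5621 \left(\frac{7}{5} + 12793\right) = \left(-5621\right) \frac{63972}{5} = - \frac{359586612}{5}$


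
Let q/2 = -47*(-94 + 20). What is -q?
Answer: -6956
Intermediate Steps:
q = 6956 (q = 2*(-47*(-94 + 20)) = 2*(-47*(-74)) = 2*3478 = 6956)
-q = -1*6956 = -6956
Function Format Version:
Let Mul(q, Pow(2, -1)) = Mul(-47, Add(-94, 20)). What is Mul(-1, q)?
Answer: -6956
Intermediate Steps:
q = 6956 (q = Mul(2, Mul(-47, Add(-94, 20))) = Mul(2, Mul(-47, -74)) = Mul(2, 3478) = 6956)
Mul(-1, q) = Mul(-1, 6956) = -6956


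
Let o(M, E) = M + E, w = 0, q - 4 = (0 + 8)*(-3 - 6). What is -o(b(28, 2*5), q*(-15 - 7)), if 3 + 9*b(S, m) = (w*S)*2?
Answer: -4487/3 ≈ -1495.7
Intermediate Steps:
q = -68 (q = 4 + (0 + 8)*(-3 - 6) = 4 + 8*(-9) = 4 - 72 = -68)
b(S, m) = -1/3 (b(S, m) = -1/3 + ((0*S)*2)/9 = -1/3 + (0*2)/9 = -1/3 + (1/9)*0 = -1/3 + 0 = -1/3)
o(M, E) = E + M
-o(b(28, 2*5), q*(-15 - 7)) = -(-68*(-15 - 7) - 1/3) = -(-68*(-22) - 1/3) = -(1496 - 1/3) = -1*4487/3 = -4487/3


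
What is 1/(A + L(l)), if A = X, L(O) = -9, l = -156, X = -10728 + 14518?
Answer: 1/3781 ≈ 0.00026448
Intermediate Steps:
X = 3790
A = 3790
1/(A + L(l)) = 1/(3790 - 9) = 1/3781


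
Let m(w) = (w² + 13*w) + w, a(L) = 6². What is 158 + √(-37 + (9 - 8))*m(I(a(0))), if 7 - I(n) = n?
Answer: 158 + 2610*I ≈ 158.0 + 2610.0*I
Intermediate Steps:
a(L) = 36
I(n) = 7 - n
m(w) = w² + 14*w
158 + √(-37 + (9 - 8))*m(I(a(0))) = 158 + √(-37 + (9 - 8))*((7 - 1*36)*(14 + (7 - 1*36))) = 158 + √(-37 + 1)*((7 - 36)*(14 + (7 - 36))) = 158 + √(-36)*(-29*(14 - 29)) = 158 + (6*I)*(-29*(-15)) = 158 + (6*I)*435 = 158 + 2610*I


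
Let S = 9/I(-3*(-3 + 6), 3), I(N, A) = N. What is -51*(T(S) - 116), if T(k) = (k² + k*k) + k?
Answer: 5865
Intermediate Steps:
S = -1 (S = 9/((-3*(-3 + 6))) = 9/((-3*3)) = 9/(-9) = 9*(-⅑) = -1)
T(k) = k + 2*k² (T(k) = (k² + k²) + k = 2*k² + k = k + 2*k²)
-51*(T(S) - 116) = -51*(-(1 + 2*(-1)) - 116) = -51*(-(1 - 2) - 116) = -51*(-1*(-1) - 116) = -51*(1 - 116) = -51*(-115) = 5865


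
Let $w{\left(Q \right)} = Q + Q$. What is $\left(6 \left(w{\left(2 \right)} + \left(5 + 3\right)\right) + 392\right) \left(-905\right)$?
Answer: $-419920$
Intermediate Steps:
$w{\left(Q \right)} = 2 Q$
$\left(6 \left(w{\left(2 \right)} + \left(5 + 3\right)\right) + 392\right) \left(-905\right) = \left(6 \left(2 \cdot 2 + \left(5 + 3\right)\right) + 392\right) \left(-905\right) = \left(6 \left(4 + 8\right) + 392\right) \left(-905\right) = \left(6 \cdot 12 + 392\right) \left(-905\right) = \left(72 + 392\right) \left(-905\right) = 464 \left(-905\right) = -419920$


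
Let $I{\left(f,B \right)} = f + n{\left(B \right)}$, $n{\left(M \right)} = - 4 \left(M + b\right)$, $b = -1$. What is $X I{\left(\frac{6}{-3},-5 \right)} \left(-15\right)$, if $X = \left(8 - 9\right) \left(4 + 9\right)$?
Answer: $4290$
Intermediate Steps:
$n{\left(M \right)} = 4 - 4 M$ ($n{\left(M \right)} = - 4 \left(M - 1\right) = - 4 \left(-1 + M\right) = 4 - 4 M$)
$X = -13$ ($X = \left(-1\right) 13 = -13$)
$I{\left(f,B \right)} = 4 + f - 4 B$ ($I{\left(f,B \right)} = f - \left(-4 + 4 B\right) = 4 + f - 4 B$)
$X I{\left(\frac{6}{-3},-5 \right)} \left(-15\right) = - 13 \left(4 + \frac{6}{-3} - -20\right) \left(-15\right) = - 13 \left(4 + 6 \left(- \frac{1}{3}\right) + 20\right) \left(-15\right) = - 13 \left(4 - 2 + 20\right) \left(-15\right) = \left(-13\right) 22 \left(-15\right) = \left(-286\right) \left(-15\right) = 4290$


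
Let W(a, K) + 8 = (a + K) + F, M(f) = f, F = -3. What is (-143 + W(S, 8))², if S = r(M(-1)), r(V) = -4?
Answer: 22500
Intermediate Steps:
S = -4
W(a, K) = -11 + K + a (W(a, K) = -8 + ((a + K) - 3) = -8 + ((K + a) - 3) = -8 + (-3 + K + a) = -11 + K + a)
(-143 + W(S, 8))² = (-143 + (-11 + 8 - 4))² = (-143 - 7)² = (-150)² = 22500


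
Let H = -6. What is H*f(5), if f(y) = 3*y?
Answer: -90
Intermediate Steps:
H*f(5) = -18*5 = -6*15 = -90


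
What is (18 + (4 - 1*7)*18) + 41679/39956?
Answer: -1396737/39956 ≈ -34.957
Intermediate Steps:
(18 + (4 - 1*7)*18) + 41679/39956 = (18 + (4 - 7)*18) + 41679*(1/39956) = (18 - 3*18) + 41679/39956 = (18 - 54) + 41679/39956 = -36 + 41679/39956 = -1396737/39956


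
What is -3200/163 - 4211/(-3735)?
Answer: -11265607/608805 ≈ -18.504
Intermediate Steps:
-3200/163 - 4211/(-3735) = -3200*1/163 - 4211*(-1/3735) = -3200/163 + 4211/3735 = -11265607/608805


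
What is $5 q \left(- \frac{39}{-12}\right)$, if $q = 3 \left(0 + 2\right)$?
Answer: $\frac{195}{2} \approx 97.5$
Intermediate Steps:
$q = 6$ ($q = 3 \cdot 2 = 6$)
$5 q \left(- \frac{39}{-12}\right) = 5 \cdot 6 \left(- \frac{39}{-12}\right) = 30 \left(\left(-39\right) \left(- \frac{1}{12}\right)\right) = 30 \cdot \frac{13}{4} = \frac{195}{2}$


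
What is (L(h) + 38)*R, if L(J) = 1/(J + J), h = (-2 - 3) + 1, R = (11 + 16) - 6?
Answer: 6363/8 ≈ 795.38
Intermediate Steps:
R = 21 (R = 27 - 6 = 21)
h = -4 (h = -5 + 1 = -4)
L(J) = 1/(2*J)
(L(h) + 38)*R = ((1/2)/(-4) + 38)*21 = ((1/2)*(-1/4) + 38)*21 = (-1/8 + 38)*21 = (303/8)*21 = 6363/8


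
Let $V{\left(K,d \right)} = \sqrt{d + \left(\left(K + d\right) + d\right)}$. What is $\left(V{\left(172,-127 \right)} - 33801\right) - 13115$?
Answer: $-46916 + i \sqrt{209} \approx -46916.0 + 14.457 i$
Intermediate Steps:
$V{\left(K,d \right)} = \sqrt{K + 3 d}$ ($V{\left(K,d \right)} = \sqrt{d + \left(K + 2 d\right)} = \sqrt{K + 3 d}$)
$\left(V{\left(172,-127 \right)} - 33801\right) - 13115 = \left(\sqrt{172 + 3 \left(-127\right)} - 33801\right) - 13115 = \left(\sqrt{172 - 381} - 33801\right) - 13115 = \left(\sqrt{-209} - 33801\right) - 13115 = \left(i \sqrt{209} - 33801\right) - 13115 = \left(-33801 + i \sqrt{209}\right) - 13115 = -46916 + i \sqrt{209}$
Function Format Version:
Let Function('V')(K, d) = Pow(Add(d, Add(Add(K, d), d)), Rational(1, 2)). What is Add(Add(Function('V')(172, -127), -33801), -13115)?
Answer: Add(-46916, Mul(I, Pow(209, Rational(1, 2)))) ≈ Add(-46916., Mul(14.457, I))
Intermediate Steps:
Function('V')(K, d) = Pow(Add(K, Mul(3, d)), Rational(1, 2)) (Function('V')(K, d) = Pow(Add(d, Add(K, Mul(2, d))), Rational(1, 2)) = Pow(Add(K, Mul(3, d)), Rational(1, 2)))
Add(Add(Function('V')(172, -127), -33801), -13115) = Add(Add(Pow(Add(172, Mul(3, -127)), Rational(1, 2)), -33801), -13115) = Add(Add(Pow(Add(172, -381), Rational(1, 2)), -33801), -13115) = Add(Add(Pow(-209, Rational(1, 2)), -33801), -13115) = Add(Add(Mul(I, Pow(209, Rational(1, 2))), -33801), -13115) = Add(Add(-33801, Mul(I, Pow(209, Rational(1, 2)))), -13115) = Add(-46916, Mul(I, Pow(209, Rational(1, 2))))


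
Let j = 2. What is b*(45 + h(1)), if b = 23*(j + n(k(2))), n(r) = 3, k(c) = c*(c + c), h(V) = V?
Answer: 5290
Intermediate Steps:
k(c) = 2*c² (k(c) = c*(2*c) = 2*c²)
b = 115 (b = 23*(2 + 3) = 23*5 = 115)
b*(45 + h(1)) = 115*(45 + 1) = 115*46 = 5290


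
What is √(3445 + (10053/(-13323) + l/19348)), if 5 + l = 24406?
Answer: √6359556047111061501/42962234 ≈ 58.698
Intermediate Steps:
l = 24401 (l = -5 + 24406 = 24401)
√(3445 + (10053/(-13323) + l/19348)) = √(3445 + (10053/(-13323) + 24401/19348)) = √(3445 + (10053*(-1/13323) + 24401*(1/19348))) = √(3445 + (-3351/4441 + 24401/19348)) = √(3445 + 43529693/85924468) = √(296053321953/85924468) = √6359556047111061501/42962234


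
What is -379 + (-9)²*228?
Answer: 18089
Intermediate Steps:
-379 + (-9)²*228 = -379 + 81*228 = -379 + 18468 = 18089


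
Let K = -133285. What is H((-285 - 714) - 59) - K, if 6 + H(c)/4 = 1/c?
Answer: 70495067/529 ≈ 1.3326e+5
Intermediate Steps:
H(c) = -24 + 4/c
H((-285 - 714) - 59) - K = (-24 + 4/((-285 - 714) - 59)) - 1*(-133285) = (-24 + 4/(-999 - 59)) + 133285 = (-24 + 4/(-1058)) + 133285 = (-24 + 4*(-1/1058)) + 133285 = (-24 - 2/529) + 133285 = -12698/529 + 133285 = 70495067/529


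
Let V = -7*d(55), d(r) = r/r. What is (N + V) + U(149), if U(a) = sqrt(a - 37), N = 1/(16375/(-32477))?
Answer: -147102/16375 + 4*sqrt(7) ≈ 1.5997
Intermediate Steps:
d(r) = 1
V = -7 (V = -7*1 = -7)
N = -32477/16375 (N = 1/(16375*(-1/32477)) = 1/(-16375/32477) = -32477/16375 ≈ -1.9833)
U(a) = sqrt(-37 + a)
(N + V) + U(149) = (-32477/16375 - 7) + sqrt(-37 + 149) = -147102/16375 + sqrt(112) = -147102/16375 + 4*sqrt(7)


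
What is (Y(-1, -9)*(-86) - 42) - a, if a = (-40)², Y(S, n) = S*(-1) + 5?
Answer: -2158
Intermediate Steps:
Y(S, n) = 5 - S (Y(S, n) = -S + 5 = 5 - S)
a = 1600
(Y(-1, -9)*(-86) - 42) - a = ((5 - 1*(-1))*(-86) - 42) - 1*1600 = ((5 + 1)*(-86) - 42) - 1600 = (6*(-86) - 42) - 1600 = (-516 - 42) - 1600 = -558 - 1600 = -2158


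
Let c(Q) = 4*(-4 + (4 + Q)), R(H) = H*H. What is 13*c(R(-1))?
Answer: 52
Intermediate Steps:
R(H) = H**2
c(Q) = 4*Q
13*c(R(-1)) = 13*(4*(-1)**2) = 13*(4*1) = 13*4 = 52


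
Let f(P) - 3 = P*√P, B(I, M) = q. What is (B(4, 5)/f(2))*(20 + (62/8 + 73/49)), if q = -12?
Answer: -51579/49 + 34386*√2/49 ≈ -60.201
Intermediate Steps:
B(I, M) = -12
f(P) = 3 + P^(3/2) (f(P) = 3 + P*√P = 3 + P^(3/2))
(B(4, 5)/f(2))*(20 + (62/8 + 73/49)) = (-12/(3 + 2^(3/2)))*(20 + (62/8 + 73/49)) = (-12/(3 + 2*√2))*(20 + (62*(⅛) + 73*(1/49))) = (-12/(3 + 2*√2))*(20 + (31/4 + 73/49)) = (-12/(3 + 2*√2))*(20 + 1811/196) = -12/(3 + 2*√2)*(5731/196) = -17193/(49*(3 + 2*√2))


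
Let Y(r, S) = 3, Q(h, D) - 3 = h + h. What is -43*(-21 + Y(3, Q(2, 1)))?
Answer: 774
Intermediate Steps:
Q(h, D) = 3 + 2*h (Q(h, D) = 3 + (h + h) = 3 + 2*h)
-43*(-21 + Y(3, Q(2, 1))) = -43*(-21 + 3) = -43*(-18) = 774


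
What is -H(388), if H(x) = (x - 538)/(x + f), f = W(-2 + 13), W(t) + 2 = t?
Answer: 150/397 ≈ 0.37783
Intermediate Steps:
W(t) = -2 + t
f = 9 (f = -2 + (-2 + 13) = -2 + 11 = 9)
H(x) = (-538 + x)/(9 + x) (H(x) = (x - 538)/(x + 9) = (-538 + x)/(9 + x))
-H(388) = -(-538 + 388)/(9 + 388) = -(-150)/397 = -1*(-150/397) = 150/397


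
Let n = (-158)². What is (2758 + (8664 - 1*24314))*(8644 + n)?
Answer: -433274336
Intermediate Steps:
n = 24964
(2758 + (8664 - 1*24314))*(8644 + n) = (2758 + (8664 - 1*24314))*(8644 + 24964) = (2758 + (8664 - 24314))*33608 = (2758 - 15650)*33608 = -12892*33608 = -433274336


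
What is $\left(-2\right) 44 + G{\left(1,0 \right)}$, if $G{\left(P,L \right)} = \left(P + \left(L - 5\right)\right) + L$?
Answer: $-92$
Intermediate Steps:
$G{\left(P,L \right)} = -5 + P + 2 L$ ($G{\left(P,L \right)} = \left(P + \left(-5 + L\right)\right) + L = \left(-5 + L + P\right) + L = -5 + P + 2 L$)
$\left(-2\right) 44 + G{\left(1,0 \right)} = \left(-2\right) 44 + \left(-5 + 1 + 2 \cdot 0\right) = -88 + \left(-5 + 1 + 0\right) = -88 - 4 = -92$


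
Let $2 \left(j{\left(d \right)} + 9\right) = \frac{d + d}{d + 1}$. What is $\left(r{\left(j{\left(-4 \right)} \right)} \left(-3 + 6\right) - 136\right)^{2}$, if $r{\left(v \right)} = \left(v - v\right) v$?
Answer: $18496$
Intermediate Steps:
$j{\left(d \right)} = -9 + \frac{d}{1 + d}$ ($j{\left(d \right)} = -9 + \frac{\left(d + d\right) \frac{1}{d + 1}}{2} = -9 + \frac{2 d \frac{1}{1 + d}}{2} = -9 + \frac{d}{1 + d}$)
$r{\left(v \right)} = 0$ ($r{\left(v \right)} = 0 v = 0$)
$\left(r{\left(j{\left(-4 \right)} \right)} \left(-3 + 6\right) - 136\right)^{2} = \left(0 \left(-3 + 6\right) - 136\right)^{2} = \left(0 \cdot 3 - 136\right)^{2} = \left(0 - 136\right)^{2} = \left(-136\right)^{2} = 18496$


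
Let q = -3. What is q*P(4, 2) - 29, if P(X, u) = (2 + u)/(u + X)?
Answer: -31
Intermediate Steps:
P(X, u) = (2 + u)/(X + u)
q*P(4, 2) - 29 = -3*(2 + 2)/(4 + 2) - 29 = -3*4/6 - 29 = -4/2 - 29 = -3*2/3 - 29 = -2 - 29 = -31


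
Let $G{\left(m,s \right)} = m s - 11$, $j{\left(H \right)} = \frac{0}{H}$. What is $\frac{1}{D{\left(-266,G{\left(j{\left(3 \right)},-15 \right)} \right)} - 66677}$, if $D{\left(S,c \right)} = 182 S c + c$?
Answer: $\frac{1}{465844} \approx 2.1466 \cdot 10^{-6}$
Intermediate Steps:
$j{\left(H \right)} = 0$
$G{\left(m,s \right)} = -11 + m s$
$D{\left(S,c \right)} = c + 182 S c$ ($D{\left(S,c \right)} = 182 S c + c = c + 182 S c$)
$\frac{1}{D{\left(-266,G{\left(j{\left(3 \right)},-15 \right)} \right)} - 66677} = \frac{1}{\left(-11 + 0 \left(-15\right)\right) \left(1 + 182 \left(-266\right)\right) - 66677} = \frac{1}{\left(-11 + 0\right) \left(1 - 48412\right) - 66677} = \frac{1}{\left(-11\right) \left(-48411\right) - 66677} = \frac{1}{532521 - 66677} = \frac{1}{465844}$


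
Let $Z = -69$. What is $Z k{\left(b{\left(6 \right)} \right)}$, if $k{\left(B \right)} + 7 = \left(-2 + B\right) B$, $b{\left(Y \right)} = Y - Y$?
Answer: $483$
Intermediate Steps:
$b{\left(Y \right)} = 0$
$k{\left(B \right)} = -7 + B \left(-2 + B\right)$ ($k{\left(B \right)} = -7 + \left(-2 + B\right) B = -7 + B \left(-2 + B\right)$)
$Z k{\left(b{\left(6 \right)} \right)} = - 69 \left(-7 + 0^{2} - 0\right) = - 69 \left(-7 + 0 + 0\right) = \left(-69\right) \left(-7\right) = 483$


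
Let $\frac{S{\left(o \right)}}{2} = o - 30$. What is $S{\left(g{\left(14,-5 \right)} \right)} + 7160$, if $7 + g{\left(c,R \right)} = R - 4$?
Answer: $7068$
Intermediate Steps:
$g{\left(c,R \right)} = -11 + R$ ($g{\left(c,R \right)} = -7 + \left(R - 4\right) = -7 + \left(-4 + R\right) = -11 + R$)
$S{\left(o \right)} = -60 + 2 o$ ($S{\left(o \right)} = 2 \left(o - 30\right) = 2 \left(-30 + o\right) = -60 + 2 o$)
$S{\left(g{\left(14,-5 \right)} \right)} + 7160 = \left(-60 + 2 \left(-11 - 5\right)\right) + 7160 = \left(-60 + 2 \left(-16\right)\right) + 7160 = \left(-60 - 32\right) + 7160 = -92 + 7160 = 7068$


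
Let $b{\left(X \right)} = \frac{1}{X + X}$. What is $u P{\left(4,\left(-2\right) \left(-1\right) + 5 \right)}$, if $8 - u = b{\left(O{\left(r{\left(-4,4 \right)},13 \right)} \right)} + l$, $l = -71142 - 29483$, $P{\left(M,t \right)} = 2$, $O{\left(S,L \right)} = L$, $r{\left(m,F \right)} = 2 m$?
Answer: $\frac{2616457}{13} \approx 2.0127 \cdot 10^{5}$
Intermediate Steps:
$b{\left(X \right)} = \frac{1}{2 X}$
$l = -100625$ ($l = -71142 - 29483 = -100625$)
$u = \frac{2616457}{26}$ ($u = 8 - \left(\frac{1}{2 \cdot 13} - 100625\right) = 8 - \left(\frac{1}{2} \cdot \frac{1}{13} - 100625\right) = 8 - \left(\frac{1}{26} - 100625\right) = 8 - - \frac{2616249}{26} = 8 + \frac{2616249}{26} = \frac{2616457}{26} \approx 1.0063 \cdot 10^{5}$)
$u P{\left(4,\left(-2\right) \left(-1\right) + 5 \right)} = \frac{2616457}{26} \cdot 2 = \frac{2616457}{13}$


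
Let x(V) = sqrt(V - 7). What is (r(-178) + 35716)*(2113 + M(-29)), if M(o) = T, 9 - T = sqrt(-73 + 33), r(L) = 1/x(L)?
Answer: 2*(1061 - I*sqrt(10))*(6607460 - I*sqrt(185))/185 ≈ 7.5789e+7 - 2.2604e+5*I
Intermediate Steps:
x(V) = sqrt(-7 + V)
r(L) = 1/sqrt(-7 + L) (r(L) = 1/(sqrt(-7 + L)) = 1/sqrt(-7 + L))
T = 9 - 2*I*sqrt(10) (T = 9 - sqrt(-73 + 33) = 9 - sqrt(-40) = 9 - 2*I*sqrt(10) ≈ 9.0 - 6.3246*I)
M(o) = 9 - 2*I*sqrt(10)
(r(-178) + 35716)*(2113 + M(-29)) = (1/sqrt(-7 - 178) + 35716)*(2113 + (9 - 2*I*sqrt(10))) = (1/sqrt(-185) + 35716)*(2122 - 2*I*sqrt(10)) = (-I*sqrt(185)/185 + 35716)*(2122 - 2*I*sqrt(10)) = (35716 - I*sqrt(185)/185)*(2122 - 2*I*sqrt(10)) = (2122 - 2*I*sqrt(10))*(35716 - I*sqrt(185)/185)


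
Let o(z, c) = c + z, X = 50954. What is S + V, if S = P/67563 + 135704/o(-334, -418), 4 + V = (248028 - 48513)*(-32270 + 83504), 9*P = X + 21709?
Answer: 194756446671228863/19052766 ≈ 1.0222e+10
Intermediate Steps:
P = 24221/3 (P = (50954 + 21709)/9 = (1/9)*72663 = 24221/3 ≈ 8073.7)
V = 10221951506 (V = -4 + (248028 - 48513)*(-32270 + 83504) = -4 + 199515*51234 = -4 + 10221951510 = 10221951506)
S = -3435936733/19052766 (S = (24221/3)/67563 + 135704/(-418 - 334) = (24221/3)*(1/67563) + 135704/(-752) = 24221/202689 + 135704*(-1/752) = 24221/202689 - 16963/94 = -3435936733/19052766 ≈ -180.34)
S + V = -3435936733/19052766 + 10221951506 = 194756446671228863/19052766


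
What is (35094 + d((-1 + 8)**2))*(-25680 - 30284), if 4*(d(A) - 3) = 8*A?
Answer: -1969652980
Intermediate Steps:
d(A) = 3 + 2*A (d(A) = 3 + (8*A)/4 = 3 + 2*A)
(35094 + d((-1 + 8)**2))*(-25680 - 30284) = (35094 + (3 + 2*(-1 + 8)**2))*(-25680 - 30284) = (35094 + (3 + 2*7**2))*(-55964) = (35094 + (3 + 2*49))*(-55964) = (35094 + (3 + 98))*(-55964) = (35094 + 101)*(-55964) = 35195*(-55964) = -1969652980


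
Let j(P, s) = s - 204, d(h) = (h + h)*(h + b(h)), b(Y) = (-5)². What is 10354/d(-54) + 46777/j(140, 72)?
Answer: -12094903/34452 ≈ -351.07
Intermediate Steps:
b(Y) = 25
d(h) = 2*h*(25 + h) (d(h) = (h + h)*(h + 25) = (2*h)*(25 + h) = 2*h*(25 + h))
j(P, s) = -204 + s
10354/d(-54) + 46777/j(140, 72) = 10354/((2*(-54)*(25 - 54))) + 46777/(-204 + 72) = 10354/((2*(-54)*(-29))) + 46777/(-132) = 10354/3132 + 46777*(-1/132) = 10354*(1/3132) - 46777/132 = 5177/1566 - 46777/132 = -12094903/34452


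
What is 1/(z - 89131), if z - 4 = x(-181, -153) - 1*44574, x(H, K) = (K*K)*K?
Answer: -1/3715278 ≈ -2.6916e-7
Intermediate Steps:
x(H, K) = K³ (x(H, K) = K²*K = K³)
z = -3626147 (z = 4 + ((-153)³ - 1*44574) = 4 + (-3581577 - 44574) = 4 - 3626151 = -3626147)
1/(z - 89131) = 1/(-3626147 - 89131) = 1/(-3715278) = -1/3715278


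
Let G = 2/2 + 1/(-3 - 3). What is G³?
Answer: 125/216 ≈ 0.57870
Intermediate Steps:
G = ⅚ (G = 2*(½) + 1/(-6) = 1 - ⅙ = ⅚ ≈ 0.83333)
G³ = (⅚)³ = 125/216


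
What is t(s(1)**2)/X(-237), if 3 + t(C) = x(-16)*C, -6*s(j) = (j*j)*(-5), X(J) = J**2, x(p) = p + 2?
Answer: -229/1011042 ≈ -0.00022650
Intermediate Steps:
x(p) = 2 + p
s(j) = 5*j**2/6 (s(j) = -j*j*(-5)/6 = -j**2*(-5)/6 = -(-5)*j**2/6 = 5*j**2/6)
t(C) = -3 - 14*C (t(C) = -3 + (2 - 16)*C = -3 - 14*C)
t(s(1)**2)/X(-237) = (-3 - 14*((5/6)*1**2)**2)/((-237)**2) = (-3 - 14*((5/6)*1)**2)/56169 = (-3 - 14*(5/6)**2)*(1/56169) = (-3 - 14*25/36)*(1/56169) = (-3 - 175/18)*(1/56169) = -229/18*1/56169 = -229/1011042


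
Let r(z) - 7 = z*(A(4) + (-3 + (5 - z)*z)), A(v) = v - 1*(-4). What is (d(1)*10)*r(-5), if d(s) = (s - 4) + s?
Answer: -4640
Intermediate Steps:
A(v) = 4 + v (A(v) = v + 4 = 4 + v)
d(s) = -4 + 2*s (d(s) = (-4 + s) + s = -4 + 2*s)
r(z) = 7 + z*(5 + z*(5 - z)) (r(z) = 7 + z*((4 + 4) + (-3 + (5 - z)*z)) = 7 + z*(8 + (-3 + z*(5 - z))) = 7 + z*(5 + z*(5 - z)))
(d(1)*10)*r(-5) = ((-4 + 2*1)*10)*(7 - 1*(-5)³ + 5*(-5) + 5*(-5)²) = ((-4 + 2)*10)*(7 - 1*(-125) - 25 + 5*25) = (-2*10)*(7 + 125 - 25 + 125) = -20*232 = -4640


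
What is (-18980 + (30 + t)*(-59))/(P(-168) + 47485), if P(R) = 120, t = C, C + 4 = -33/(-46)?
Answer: -945591/2189830 ≈ -0.43181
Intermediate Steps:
C = -151/46 (C = -4 - 33/(-46) = -4 - 33*(-1/46) = -4 + 33/46 = -151/46 ≈ -3.2826)
t = -151/46 ≈ -3.2826
(-18980 + (30 + t)*(-59))/(P(-168) + 47485) = (-18980 + (30 - 151/46)*(-59))/(120 + 47485) = (-18980 + (1229/46)*(-59))/47605 = (-18980 - 72511/46)*(1/47605) = -945591/46*1/47605 = -945591/2189830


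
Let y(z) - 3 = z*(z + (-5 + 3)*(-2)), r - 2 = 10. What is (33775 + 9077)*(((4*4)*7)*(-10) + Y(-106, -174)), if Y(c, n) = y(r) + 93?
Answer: -35652864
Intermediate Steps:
r = 12 (r = 2 + 10 = 12)
y(z) = 3 + z*(4 + z) (y(z) = 3 + z*(z + (-5 + 3)*(-2)) = 3 + z*(z - 2*(-2)) = 3 + z*(z + 4) = 3 + z*(4 + z))
Y(c, n) = 288 (Y(c, n) = (3 + 12² + 4*12) + 93 = (3 + 144 + 48) + 93 = 195 + 93 = 288)
(33775 + 9077)*(((4*4)*7)*(-10) + Y(-106, -174)) = (33775 + 9077)*(((4*4)*7)*(-10) + 288) = 42852*((16*7)*(-10) + 288) = 42852*(112*(-10) + 288) = 42852*(-1120 + 288) = 42852*(-832) = -35652864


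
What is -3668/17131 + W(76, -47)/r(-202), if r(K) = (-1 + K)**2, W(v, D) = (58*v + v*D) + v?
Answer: -135531140/705951379 ≈ -0.19198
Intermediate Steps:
W(v, D) = 59*v + D*v (W(v, D) = (58*v + D*v) + v = 59*v + D*v)
-3668/17131 + W(76, -47)/r(-202) = -3668/17131 + (76*(59 - 47))/((-1 - 202)**2) = -3668*1/17131 + (76*12)/((-203)**2) = -3668/17131 + 912/41209 = -135531140/705951379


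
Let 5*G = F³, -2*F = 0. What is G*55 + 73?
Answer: 73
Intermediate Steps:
F = 0 (F = -½*0 = 0)
G = 0 (G = (⅕)*0³ = (⅕)*0 = 0)
G*55 + 73 = 0*55 + 73 = 0 + 73 = 73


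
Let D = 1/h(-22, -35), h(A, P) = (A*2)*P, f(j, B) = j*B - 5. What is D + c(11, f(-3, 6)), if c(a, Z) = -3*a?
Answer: -50819/1540 ≈ -32.999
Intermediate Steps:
f(j, B) = -5 + B*j (f(j, B) = B*j - 5 = -5 + B*j)
h(A, P) = 2*A*P (h(A, P) = (2*A)*P = 2*A*P)
D = 1/1540 (D = 1/(2*(-22)*(-35)) = 1/1540 ≈ 0.00064935)
D + c(11, f(-3, 6)) = 1/1540 - 3*11 = 1/1540 - 33 = -50819/1540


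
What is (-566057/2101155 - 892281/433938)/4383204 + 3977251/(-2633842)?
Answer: -2649167141548950643532707/1754348727497774266078920 ≈ -1.5101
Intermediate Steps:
(-566057/2101155 - 892281/433938)/4383204 + 3977251/(-2633842) = (-566057*1/2101155 - 892281*1/433938)*(1/4383204) + 3977251*(-1/2633842) = (-566057/2101155 - 297427/144646)*(1/4383204) - 3977251/2633842 = -706818109007/303923666130*1/4383204 - 3977251/2633842 = -706818109007/1332159429075680520 - 3977251/2633842 = -2649167141548950643532707/1754348727497774266078920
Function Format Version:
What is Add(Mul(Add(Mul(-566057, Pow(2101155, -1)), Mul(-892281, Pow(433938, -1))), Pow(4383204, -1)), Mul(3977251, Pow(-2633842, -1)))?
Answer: Rational(-2649167141548950643532707, 1754348727497774266078920) ≈ -1.5101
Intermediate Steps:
Add(Mul(Add(Mul(-566057, Pow(2101155, -1)), Mul(-892281, Pow(433938, -1))), Pow(4383204, -1)), Mul(3977251, Pow(-2633842, -1))) = Add(Mul(Add(Mul(-566057, Rational(1, 2101155)), Mul(-892281, Rational(1, 433938))), Rational(1, 4383204)), Mul(3977251, Rational(-1, 2633842))) = Add(Mul(Add(Rational(-566057, 2101155), Rational(-297427, 144646)), Rational(1, 4383204)), Rational(-3977251, 2633842)) = Add(Mul(Rational(-706818109007, 303923666130), Rational(1, 4383204)), Rational(-3977251, 2633842)) = Add(Rational(-706818109007, 1332159429075680520), Rational(-3977251, 2633842)) = Rational(-2649167141548950643532707, 1754348727497774266078920)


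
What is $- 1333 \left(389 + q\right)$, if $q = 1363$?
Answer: $-2335416$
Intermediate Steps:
$- 1333 \left(389 + q\right) = - 1333 \left(389 + 1363\right) = \left(-1333\right) 1752 = -2335416$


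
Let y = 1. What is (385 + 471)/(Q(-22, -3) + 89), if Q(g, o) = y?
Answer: 428/45 ≈ 9.5111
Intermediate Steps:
Q(g, o) = 1
(385 + 471)/(Q(-22, -3) + 89) = (385 + 471)/(1 + 89) = 856/90 = 856*(1/90) = 428/45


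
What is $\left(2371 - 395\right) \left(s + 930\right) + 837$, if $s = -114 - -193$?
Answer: $1994621$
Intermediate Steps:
$s = 79$ ($s = -114 + 193 = 79$)
$\left(2371 - 395\right) \left(s + 930\right) + 837 = \left(2371 - 395\right) \left(79 + 930\right) + 837 = 1976 \cdot 1009 + 837 = 1993784 + 837 = 1994621$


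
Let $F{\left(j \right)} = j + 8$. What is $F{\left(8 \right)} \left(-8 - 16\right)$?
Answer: $-384$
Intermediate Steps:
$F{\left(j \right)} = 8 + j$
$F{\left(8 \right)} \left(-8 - 16\right) = \left(8 + 8\right) \left(-8 - 16\right) = 16 \left(-24\right) = -384$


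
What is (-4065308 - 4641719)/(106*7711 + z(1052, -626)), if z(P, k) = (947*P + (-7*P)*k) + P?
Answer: -8707027/6424526 ≈ -1.3553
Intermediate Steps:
z(P, k) = 948*P - 7*P*k (z(P, k) = (947*P - 7*P*k) + P = 948*P - 7*P*k)
(-4065308 - 4641719)/(106*7711 + z(1052, -626)) = (-4065308 - 4641719)/(106*7711 + 1052*(948 - 7*(-626))) = -8707027/(817366 + 1052*(948 + 4382)) = -8707027/(817366 + 1052*5330) = -8707027/(817366 + 5607160) = -8707027/6424526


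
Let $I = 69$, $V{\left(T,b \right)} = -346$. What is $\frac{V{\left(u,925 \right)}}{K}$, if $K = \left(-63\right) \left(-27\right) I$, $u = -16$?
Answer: $- \frac{346}{117369} \approx -0.002948$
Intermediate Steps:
$K = 117369$ ($K = \left(-63\right) \left(-27\right) 69 = 1701 \cdot 69 = 117369$)
$\frac{V{\left(u,925 \right)}}{K} = - \frac{346}{117369}$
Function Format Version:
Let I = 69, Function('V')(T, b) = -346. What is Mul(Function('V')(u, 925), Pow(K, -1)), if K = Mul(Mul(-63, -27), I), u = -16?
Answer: Rational(-346, 117369) ≈ -0.0029480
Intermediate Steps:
K = 117369 (K = Mul(Mul(-63, -27), 69) = Mul(1701, 69) = 117369)
Mul(Function('V')(u, 925), Pow(K, -1)) = Mul(-346, Pow(117369, -1)) = Mul(-346, Rational(1, 117369)) = Rational(-346, 117369)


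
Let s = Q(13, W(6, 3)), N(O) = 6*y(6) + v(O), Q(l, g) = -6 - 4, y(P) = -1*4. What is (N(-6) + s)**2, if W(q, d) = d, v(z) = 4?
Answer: 900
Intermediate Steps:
y(P) = -4
Q(l, g) = -10
N(O) = -20 (N(O) = 6*(-4) + 4 = -24 + 4 = -20)
s = -10
(N(-6) + s)**2 = (-20 - 10)**2 = (-30)**2 = 900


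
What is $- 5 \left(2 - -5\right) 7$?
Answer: $-245$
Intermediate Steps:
$- 5 \left(2 - -5\right) 7 = - 5 \left(2 + 5\right) 7 = \left(-5\right) 7 \cdot 7 = \left(-35\right) 7 = -245$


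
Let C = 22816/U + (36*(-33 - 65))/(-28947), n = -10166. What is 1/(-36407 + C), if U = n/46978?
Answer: -2132429/302467280819 ≈ -7.0501e-6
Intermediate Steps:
U = -5083/23489 (U = -10166/46978 = -10166*1/46978 = -5083/23489 ≈ -0.21640)
C = -224831938216/2132429 (C = 22816/(-5083/23489) + (36*(-33 - 65))/(-28947) = 22816*(-23489/5083) + (36*(-98))*(-1/28947) = -23301088/221 - 3528*(-1/28947) = -23301088/221 + 1176/9649 = -224831938216/2132429 ≈ -1.0543e+5)
1/(-36407 + C) = 1/(-36407 - 224831938216/2132429) = 1/(-302467280819/2132429) = -2132429/302467280819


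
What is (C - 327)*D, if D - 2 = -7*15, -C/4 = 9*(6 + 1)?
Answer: 59637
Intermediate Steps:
C = -252 (C = -36*(6 + 1) = -36*7 = -4*63 = -252)
D = -103 (D = 2 - 7*15 = 2 - 105 = -103)
(C - 327)*D = (-252 - 327)*(-103) = -579*(-103) = 59637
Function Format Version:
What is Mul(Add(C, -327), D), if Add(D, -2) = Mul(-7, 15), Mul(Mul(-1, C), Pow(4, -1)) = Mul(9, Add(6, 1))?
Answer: 59637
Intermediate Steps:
C = -252 (C = Mul(-4, Mul(9, Add(6, 1))) = Mul(-4, Mul(9, 7)) = Mul(-4, 63) = -252)
D = -103 (D = Add(2, Mul(-7, 15)) = Add(2, -105) = -103)
Mul(Add(C, -327), D) = Mul(Add(-252, -327), -103) = Mul(-579, -103) = 59637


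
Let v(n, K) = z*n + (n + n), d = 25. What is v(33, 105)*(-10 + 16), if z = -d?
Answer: -4554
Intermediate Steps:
z = -25 (z = -1*25 = -25)
v(n, K) = -23*n (v(n, K) = -25*n + (n + n) = -25*n + 2*n = -23*n)
v(33, 105)*(-10 + 16) = (-23*33)*(-10 + 16) = -759*6 = -4554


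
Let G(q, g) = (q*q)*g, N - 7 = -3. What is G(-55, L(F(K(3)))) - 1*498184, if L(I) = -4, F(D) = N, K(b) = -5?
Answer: -510284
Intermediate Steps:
N = 4 (N = 7 - 3 = 4)
F(D) = 4
G(q, g) = g*q² (G(q, g) = q²*g = g*q²)
G(-55, L(F(K(3)))) - 1*498184 = -4*(-55)² - 1*498184 = -4*3025 - 498184 = -12100 - 498184 = -510284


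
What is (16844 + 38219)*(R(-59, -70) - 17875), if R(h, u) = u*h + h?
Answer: -760089652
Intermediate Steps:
R(h, u) = h + h*u (R(h, u) = h*u + h = h + h*u)
(16844 + 38219)*(R(-59, -70) - 17875) = (16844 + 38219)*(-59*(1 - 70) - 17875) = 55063*(-59*(-69) - 17875) = 55063*(4071 - 17875) = 55063*(-13804) = -760089652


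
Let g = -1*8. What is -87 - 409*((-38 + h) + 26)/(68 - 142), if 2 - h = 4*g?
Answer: 1280/37 ≈ 34.595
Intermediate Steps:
g = -8
h = 34 (h = 2 - 4*(-8) = 2 - 1*(-32) = 2 + 32 = 34)
-87 - 409*((-38 + h) + 26)/(68 - 142) = -87 - 409*((-38 + 34) + 26)/(68 - 142) = -87 - 409*(-4 + 26)/(-74) = -87 - 8998*(-1)/74 = -87 - 409*(-11/37) = -87 + 4499/37 = 1280/37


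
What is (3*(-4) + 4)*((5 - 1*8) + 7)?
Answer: -32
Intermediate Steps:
(3*(-4) + 4)*((5 - 1*8) + 7) = (-12 + 4)*((5 - 8) + 7) = -8*(-3 + 7) = -8*4 = -32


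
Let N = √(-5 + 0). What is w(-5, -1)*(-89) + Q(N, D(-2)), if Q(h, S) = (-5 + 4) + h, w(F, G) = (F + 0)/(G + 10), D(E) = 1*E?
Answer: 436/9 + I*√5 ≈ 48.444 + 2.2361*I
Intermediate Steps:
D(E) = E
w(F, G) = F/(10 + G)
N = I*√5 (N = √(-5) = I*√5 ≈ 2.2361*I)
Q(h, S) = -1 + h
w(-5, -1)*(-89) + Q(N, D(-2)) = -5/(10 - 1)*(-89) + (-1 + I*√5) = -5/9*(-89) + (-1 + I*√5) = 445/9 + (-1 + I*√5) = 436/9 + I*√5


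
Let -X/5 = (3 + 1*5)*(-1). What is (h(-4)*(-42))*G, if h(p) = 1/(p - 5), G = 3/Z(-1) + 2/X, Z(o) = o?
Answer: -413/30 ≈ -13.767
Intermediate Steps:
X = 40 (X = -5*(3 + 1*5)*(-1) = -5*(3 + 5)*(-1) = -40*(-1) = -5*(-8) = 40)
G = -59/20 (G = 3/(-1) + 2/40 = 3*(-1) + 2*(1/40) = -3 + 1/20 = -59/20 ≈ -2.9500)
h(p) = 1/(-5 + p)
(h(-4)*(-42))*G = (-42/(-5 - 4))*(-59/20) = (-42/(-9))*(-59/20) = -1/9*(-42)*(-59/20) = (14/3)*(-59/20) = -413/30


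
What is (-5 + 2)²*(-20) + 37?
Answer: -143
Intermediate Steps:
(-5 + 2)²*(-20) + 37 = (-3)²*(-20) + 37 = 9*(-20) + 37 = -180 + 37 = -143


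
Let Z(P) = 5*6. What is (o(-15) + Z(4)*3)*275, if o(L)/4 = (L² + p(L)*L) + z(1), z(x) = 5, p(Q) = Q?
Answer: 525250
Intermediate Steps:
Z(P) = 30
o(L) = 20 + 8*L² (o(L) = 4*((L² + L*L) + 5) = 4*((L² + L²) + 5) = 4*(2*L² + 5) = 4*(5 + 2*L²) = 20 + 8*L²)
(o(-15) + Z(4)*3)*275 = ((20 + 8*(-15)²) + 30*3)*275 = ((20 + 8*225) + 90)*275 = ((20 + 1800) + 90)*275 = (1820 + 90)*275 = 1910*275 = 525250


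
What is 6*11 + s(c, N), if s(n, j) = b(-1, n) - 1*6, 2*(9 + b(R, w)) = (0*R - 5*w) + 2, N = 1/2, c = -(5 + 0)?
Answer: 129/2 ≈ 64.500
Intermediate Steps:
c = -5 (c = -1*5 = -5)
N = 1/2 ≈ 0.50000
b(R, w) = -8 - 5*w/2 (b(R, w) = -9 + ((0*R - 5*w) + 2)/2 = -9 + ((0 - 5*w) + 2)/2 = -9 + (-5*w + 2)/2 = -9 + (2 - 5*w)/2 = -9 + (1 - 5*w/2) = -8 - 5*w/2)
s(n, j) = -14 - 5*n/2 (s(n, j) = (-8 - 5*n/2) - 1*6 = (-8 - 5*n/2) - 6 = -14 - 5*n/2)
6*11 + s(c, N) = 6*11 + (-14 - 5/2*(-5)) = 66 + (-14 + 25/2) = 66 - 3/2 = 129/2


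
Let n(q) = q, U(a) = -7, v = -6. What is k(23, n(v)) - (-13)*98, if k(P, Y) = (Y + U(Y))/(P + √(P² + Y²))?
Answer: 46163/36 - 13*√565/36 ≈ 1273.7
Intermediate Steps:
k(P, Y) = (-7 + Y)/(P + √(P² + Y²)) (k(P, Y) = (Y - 7)/(P + √(P² + Y²)) = (-7 + Y)/(P + √(P² + Y²)))
k(23, n(v)) - (-13)*98 = (-7 - 6)/(23 + √(23² + (-6)²)) - (-13)*98 = -13/(23 + √(529 + 36)) - 1*(-1274) = -13/(23 + √565) + 1274 = 1274 - 13/(23 + √565)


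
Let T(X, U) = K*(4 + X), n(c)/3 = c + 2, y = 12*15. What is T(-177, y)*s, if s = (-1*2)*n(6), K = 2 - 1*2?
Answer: 0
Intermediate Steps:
y = 180
n(c) = 6 + 3*c (n(c) = 3*(c + 2) = 3*(2 + c) = 6 + 3*c)
K = 0 (K = 2 - 2 = 0)
T(X, U) = 0 (T(X, U) = 0*(4 + X) = 0)
s = -48 (s = (-1*2)*(6 + 3*6) = -2*(6 + 18) = -2*24 = -48)
T(-177, y)*s = 0*(-48) = 0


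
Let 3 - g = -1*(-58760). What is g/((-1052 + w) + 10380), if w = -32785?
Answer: 58757/23457 ≈ 2.5049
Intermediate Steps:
g = -58757 (g = 3 - (-1)*(-58760) = 3 - 1*58760 = 3 - 58760 = -58757)
g/((-1052 + w) + 10380) = -58757/((-1052 - 32785) + 10380) = -58757/(-33837 + 10380) = -58757/(-23457) = -58757*(-1/23457) = 58757/23457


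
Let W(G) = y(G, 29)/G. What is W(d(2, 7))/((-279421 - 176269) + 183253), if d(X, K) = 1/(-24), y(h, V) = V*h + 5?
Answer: 91/272437 ≈ 0.00033402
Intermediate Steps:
y(h, V) = 5 + V*h
d(X, K) = -1/24
W(G) = (5 + 29*G)/G
W(d(2, 7))/((-279421 - 176269) + 183253) = (29 + 5/(-1/24))/((-279421 - 176269) + 183253) = (29 + 5*(-24))/(-455690 + 183253) = (29 - 120)/(-272437) = -91*(-1/272437) = 91/272437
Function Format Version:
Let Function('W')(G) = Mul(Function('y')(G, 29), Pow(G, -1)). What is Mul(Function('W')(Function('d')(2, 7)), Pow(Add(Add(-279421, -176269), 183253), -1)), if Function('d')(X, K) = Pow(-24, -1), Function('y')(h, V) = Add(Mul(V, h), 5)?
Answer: Rational(91, 272437) ≈ 0.00033402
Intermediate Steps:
Function('y')(h, V) = Add(5, Mul(V, h))
Function('d')(X, K) = Rational(-1, 24)
Function('W')(G) = Mul(Pow(G, -1), Add(5, Mul(29, G))) (Function('W')(G) = Mul(Add(5, Mul(29, G)), Pow(G, -1)) = Mul(Pow(G, -1), Add(5, Mul(29, G))))
Mul(Function('W')(Function('d')(2, 7)), Pow(Add(Add(-279421, -176269), 183253), -1)) = Mul(Add(29, Mul(5, Pow(Rational(-1, 24), -1))), Pow(Add(Add(-279421, -176269), 183253), -1)) = Mul(Add(29, Mul(5, -24)), Pow(Add(-455690, 183253), -1)) = Mul(Add(29, -120), Pow(-272437, -1)) = Mul(-91, Rational(-1, 272437)) = Rational(91, 272437)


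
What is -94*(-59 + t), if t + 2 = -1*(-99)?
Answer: -3572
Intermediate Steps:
t = 97 (t = -2 - 1*(-99) = -2 + 99 = 97)
-94*(-59 + t) = -94*(-59 + 97) = -94*38 = -3572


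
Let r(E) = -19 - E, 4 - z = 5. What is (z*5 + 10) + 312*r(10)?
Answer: -9043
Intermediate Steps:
z = -1 (z = 4 - 1*5 = 4 - 5 = -1)
(z*5 + 10) + 312*r(10) = (-1*5 + 10) + 312*(-19 - 1*10) = (-5 + 10) + 312*(-19 - 10) = 5 + 312*(-29) = 5 - 9048 = -9043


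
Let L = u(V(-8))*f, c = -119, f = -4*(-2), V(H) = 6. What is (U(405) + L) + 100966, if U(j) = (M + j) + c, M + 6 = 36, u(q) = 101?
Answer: 102090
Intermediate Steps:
f = 8
M = 30 (M = -6 + 36 = 30)
U(j) = -89 + j (U(j) = (30 + j) - 119 = -89 + j)
L = 808 (L = 101*8 = 808)
(U(405) + L) + 100966 = ((-89 + 405) + 808) + 100966 = (316 + 808) + 100966 = 1124 + 100966 = 102090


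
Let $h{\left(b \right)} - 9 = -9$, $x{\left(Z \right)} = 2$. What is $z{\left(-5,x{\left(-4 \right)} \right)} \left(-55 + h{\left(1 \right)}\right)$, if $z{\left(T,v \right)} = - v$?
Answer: $110$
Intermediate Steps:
$h{\left(b \right)} = 0$ ($h{\left(b \right)} = 9 - 9 = 0$)
$z{\left(-5,x{\left(-4 \right)} \right)} \left(-55 + h{\left(1 \right)}\right) = \left(-1\right) 2 \left(-55 + 0\right) = \left(-2\right) \left(-55\right) = 110$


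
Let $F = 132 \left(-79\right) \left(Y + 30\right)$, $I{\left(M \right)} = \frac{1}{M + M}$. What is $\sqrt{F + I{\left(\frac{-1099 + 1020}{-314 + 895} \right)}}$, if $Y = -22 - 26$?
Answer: $\frac{\sqrt{4685750858}}{158} \approx 433.24$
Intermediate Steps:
$Y = -48$ ($Y = -22 - 26 = -48$)
$I{\left(M \right)} = \frac{1}{2 M}$
$F = 187704$ ($F = 132 \left(-79\right) \left(-48 + 30\right) = \left(-10428\right) \left(-18\right) = 187704$)
$\sqrt{F + I{\left(\frac{-1099 + 1020}{-314 + 895} \right)}} = \sqrt{187704 + \frac{1}{2 \frac{-1099 + 1020}{-314 + 895}}} = \sqrt{187704 + \frac{1}{2 \left(- \frac{79}{581}\right)}} = \sqrt{187704 + \frac{1}{2} \left(- \frac{581}{79}\right)} = \sqrt{187704 - \frac{581}{158}} = \sqrt{\frac{29656651}{158}} = \frac{\sqrt{4685750858}}{158}$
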